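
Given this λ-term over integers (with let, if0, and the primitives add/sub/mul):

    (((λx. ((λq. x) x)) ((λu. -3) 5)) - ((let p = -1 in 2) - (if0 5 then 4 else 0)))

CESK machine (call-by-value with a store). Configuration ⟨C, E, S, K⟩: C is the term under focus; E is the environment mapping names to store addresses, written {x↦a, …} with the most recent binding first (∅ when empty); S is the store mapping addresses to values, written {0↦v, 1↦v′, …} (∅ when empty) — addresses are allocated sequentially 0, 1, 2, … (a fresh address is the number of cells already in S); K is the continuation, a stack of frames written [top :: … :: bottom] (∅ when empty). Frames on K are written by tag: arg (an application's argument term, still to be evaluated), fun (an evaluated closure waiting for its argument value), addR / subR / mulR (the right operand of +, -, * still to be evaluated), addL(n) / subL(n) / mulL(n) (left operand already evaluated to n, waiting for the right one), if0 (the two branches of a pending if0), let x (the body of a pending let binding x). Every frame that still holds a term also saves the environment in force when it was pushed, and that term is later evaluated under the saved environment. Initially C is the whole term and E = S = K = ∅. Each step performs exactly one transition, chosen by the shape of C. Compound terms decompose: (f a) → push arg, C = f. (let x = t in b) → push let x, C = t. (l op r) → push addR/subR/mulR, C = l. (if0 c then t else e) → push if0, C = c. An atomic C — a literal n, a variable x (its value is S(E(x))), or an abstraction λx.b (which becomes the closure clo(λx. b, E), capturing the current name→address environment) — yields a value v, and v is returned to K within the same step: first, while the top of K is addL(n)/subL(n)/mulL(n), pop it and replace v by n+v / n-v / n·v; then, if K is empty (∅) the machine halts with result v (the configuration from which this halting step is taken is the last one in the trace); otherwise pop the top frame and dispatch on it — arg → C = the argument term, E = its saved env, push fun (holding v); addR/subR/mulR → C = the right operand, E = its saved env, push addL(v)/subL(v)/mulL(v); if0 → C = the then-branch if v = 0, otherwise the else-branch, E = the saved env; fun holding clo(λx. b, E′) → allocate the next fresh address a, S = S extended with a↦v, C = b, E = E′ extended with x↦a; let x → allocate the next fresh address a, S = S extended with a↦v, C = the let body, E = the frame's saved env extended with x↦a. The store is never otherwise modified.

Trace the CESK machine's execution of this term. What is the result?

t=0: <C=(((λx. ((λq. x) x)) ((λu. -3) 5)) - ((let p = -1 in 2) - (if0 5 then 4 else 0))), E=∅, S=∅, K=∅>
t=1: <C=((λx. ((λq. x) x)) ((λu. -3) 5)), E=∅, S=∅, K=[subR]>
t=2: <C=(λx. ((λq. x) x)), E=∅, S=∅, K=[arg :: subR]>
t=3: <C=((λu. -3) 5), E=∅, S=∅, K=[fun :: subR]>
t=4: <C=(λu. -3), E=∅, S=∅, K=[arg :: fun :: subR]>
t=5: <C=5, E=∅, S=∅, K=[fun :: fun :: subR]>
t=6: <C=-3, E={u↦0}, S={0↦5}, K=[fun :: subR]>
t=7: <C=((λq. x) x), E={x↦1}, S={0↦5, 1↦-3}, K=[subR]>
t=8: <C=(λq. x), E={x↦1}, S={0↦5, 1↦-3}, K=[arg :: subR]>
t=9: <C=x, E={x↦1}, S={0↦5, 1↦-3}, K=[fun :: subR]>
t=10: <C=x, E={q↦2, x↦1}, S={0↦5, 1↦-3, 2↦-3}, K=[subR]>
t=11: <C=((let p = -1 in 2) - (if0 5 then 4 else 0)), E=∅, S={0↦5, 1↦-3, 2↦-3}, K=[subL(-3)]>
t=12: <C=(let p = -1 in 2), E=∅, S={0↦5, 1↦-3, 2↦-3}, K=[subR :: subL(-3)]>
t=13: <C=-1, E=∅, S={0↦5, 1↦-3, 2↦-3}, K=[let p :: subR :: subL(-3)]>
t=14: <C=2, E={p↦3}, S={0↦5, 1↦-3, 2↦-3, 3↦-1}, K=[subR :: subL(-3)]>
t=15: <C=(if0 5 then 4 else 0), E=∅, S={0↦5, 1↦-3, 2↦-3, 3↦-1}, K=[subL(2) :: subL(-3)]>
t=16: <C=5, E=∅, S={0↦5, 1↦-3, 2↦-3, 3↦-1}, K=[if0 :: subL(2) :: subL(-3)]>
t=17: <C=0, E=∅, S={0↦5, 1↦-3, 2↦-3, 3↦-1}, K=[subL(2) :: subL(-3)]>
→ final value -5

Answer: -5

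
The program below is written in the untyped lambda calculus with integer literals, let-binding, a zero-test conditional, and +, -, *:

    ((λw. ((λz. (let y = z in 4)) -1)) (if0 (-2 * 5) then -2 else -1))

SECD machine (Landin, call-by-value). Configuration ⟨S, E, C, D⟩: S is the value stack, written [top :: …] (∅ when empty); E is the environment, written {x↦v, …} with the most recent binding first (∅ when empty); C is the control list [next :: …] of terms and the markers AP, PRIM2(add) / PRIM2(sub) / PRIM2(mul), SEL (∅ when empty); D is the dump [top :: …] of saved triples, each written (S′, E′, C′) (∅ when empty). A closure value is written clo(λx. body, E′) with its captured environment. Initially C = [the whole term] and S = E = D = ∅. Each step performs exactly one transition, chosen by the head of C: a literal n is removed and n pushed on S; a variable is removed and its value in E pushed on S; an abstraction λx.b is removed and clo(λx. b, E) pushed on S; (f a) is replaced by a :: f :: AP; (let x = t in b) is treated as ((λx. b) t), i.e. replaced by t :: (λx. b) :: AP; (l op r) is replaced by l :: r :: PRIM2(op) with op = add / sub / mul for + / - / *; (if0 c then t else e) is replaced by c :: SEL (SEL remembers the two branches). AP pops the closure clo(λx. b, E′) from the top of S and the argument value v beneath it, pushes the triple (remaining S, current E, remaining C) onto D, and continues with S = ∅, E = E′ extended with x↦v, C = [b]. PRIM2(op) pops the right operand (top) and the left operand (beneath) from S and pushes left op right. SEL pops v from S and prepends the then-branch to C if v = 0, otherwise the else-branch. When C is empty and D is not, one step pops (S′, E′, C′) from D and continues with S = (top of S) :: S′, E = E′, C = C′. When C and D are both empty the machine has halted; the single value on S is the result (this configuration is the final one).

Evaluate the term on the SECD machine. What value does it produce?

Answer: 4

Machine steps:
0. [S=∅ | E=∅ | C=[((λw. ((λz. (let y = z in 4)) -1)) (if0 (-2 * 5) then -2 else -1))] | D=∅]
1. [S=∅ | E=∅ | C=[(if0 (-2 * 5) then -2 else -1) :: (λw. ((λz. (let y = z in 4)) -1)) :: AP] | D=∅]
2. [S=∅ | E=∅ | C=[(-2 * 5) :: SEL :: (λw. ((λz. (let y = z in 4)) -1)) :: AP] | D=∅]
3. [S=∅ | E=∅ | C=[-2 :: 5 :: PRIM2(mul) :: SEL :: (λw. ((λz. (let y = z in 4)) -1)) :: AP] | D=∅]
4. [S=[-2] | E=∅ | C=[5 :: PRIM2(mul) :: SEL :: (λw. ((λz. (let y = z in 4)) -1)) :: AP] | D=∅]
5. [S=[5 :: -2] | E=∅ | C=[PRIM2(mul) :: SEL :: (λw. ((λz. (let y = z in 4)) -1)) :: AP] | D=∅]
6. [S=[-10] | E=∅ | C=[SEL :: (λw. ((λz. (let y = z in 4)) -1)) :: AP] | D=∅]
7. [S=∅ | E=∅ | C=[-1 :: (λw. ((λz. (let y = z in 4)) -1)) :: AP] | D=∅]
8. [S=[-1] | E=∅ | C=[(λw. ((λz. (let y = z in 4)) -1)) :: AP] | D=∅]
9. [S=[clo(λw. ((λz. (let y = z in 4)) -1), ∅) :: -1] | E=∅ | C=[AP] | D=∅]
10. [S=∅ | E={w↦-1} | C=[((λz. (let y = z in 4)) -1)] | D=[(∅, ∅, ∅)]]
11. [S=∅ | E={w↦-1} | C=[-1 :: (λz. (let y = z in 4)) :: AP] | D=[(∅, ∅, ∅)]]
12. [S=[-1] | E={w↦-1} | C=[(λz. (let y = z in 4)) :: AP] | D=[(∅, ∅, ∅)]]
13. [S=[clo(λz. (let y = z in 4), {w↦-1}) :: -1] | E={w↦-1} | C=[AP] | D=[(∅, ∅, ∅)]]
14. [S=∅ | E={z↦-1, w↦-1} | C=[(let y = z in 4)] | D=[(∅, {w↦-1}, ∅) :: (∅, ∅, ∅)]]
15. [S=∅ | E={z↦-1, w↦-1} | C=[z :: (λy. 4) :: AP] | D=[(∅, {w↦-1}, ∅) :: (∅, ∅, ∅)]]
16. [S=[-1] | E={z↦-1, w↦-1} | C=[(λy. 4) :: AP] | D=[(∅, {w↦-1}, ∅) :: (∅, ∅, ∅)]]
17. [S=[clo(λy. 4, {z↦-1, w↦-1}) :: -1] | E={z↦-1, w↦-1} | C=[AP] | D=[(∅, {w↦-1}, ∅) :: (∅, ∅, ∅)]]
18. [S=∅ | E={y↦-1, z↦-1, w↦-1} | C=[4] | D=[(∅, {z↦-1, w↦-1}, ∅) :: (∅, {w↦-1}, ∅) :: (∅, ∅, ∅)]]
19. [S=[4] | E={y↦-1, z↦-1, w↦-1} | C=∅ | D=[(∅, {z↦-1, w↦-1}, ∅) :: (∅, {w↦-1}, ∅) :: (∅, ∅, ∅)]]
20. [S=[4] | E={z↦-1, w↦-1} | C=∅ | D=[(∅, {w↦-1}, ∅) :: (∅, ∅, ∅)]]
21. [S=[4] | E={w↦-1} | C=∅ | D=[(∅, ∅, ∅)]]
22. [S=[4] | E=∅ | C=∅ | D=∅]
→ final value 4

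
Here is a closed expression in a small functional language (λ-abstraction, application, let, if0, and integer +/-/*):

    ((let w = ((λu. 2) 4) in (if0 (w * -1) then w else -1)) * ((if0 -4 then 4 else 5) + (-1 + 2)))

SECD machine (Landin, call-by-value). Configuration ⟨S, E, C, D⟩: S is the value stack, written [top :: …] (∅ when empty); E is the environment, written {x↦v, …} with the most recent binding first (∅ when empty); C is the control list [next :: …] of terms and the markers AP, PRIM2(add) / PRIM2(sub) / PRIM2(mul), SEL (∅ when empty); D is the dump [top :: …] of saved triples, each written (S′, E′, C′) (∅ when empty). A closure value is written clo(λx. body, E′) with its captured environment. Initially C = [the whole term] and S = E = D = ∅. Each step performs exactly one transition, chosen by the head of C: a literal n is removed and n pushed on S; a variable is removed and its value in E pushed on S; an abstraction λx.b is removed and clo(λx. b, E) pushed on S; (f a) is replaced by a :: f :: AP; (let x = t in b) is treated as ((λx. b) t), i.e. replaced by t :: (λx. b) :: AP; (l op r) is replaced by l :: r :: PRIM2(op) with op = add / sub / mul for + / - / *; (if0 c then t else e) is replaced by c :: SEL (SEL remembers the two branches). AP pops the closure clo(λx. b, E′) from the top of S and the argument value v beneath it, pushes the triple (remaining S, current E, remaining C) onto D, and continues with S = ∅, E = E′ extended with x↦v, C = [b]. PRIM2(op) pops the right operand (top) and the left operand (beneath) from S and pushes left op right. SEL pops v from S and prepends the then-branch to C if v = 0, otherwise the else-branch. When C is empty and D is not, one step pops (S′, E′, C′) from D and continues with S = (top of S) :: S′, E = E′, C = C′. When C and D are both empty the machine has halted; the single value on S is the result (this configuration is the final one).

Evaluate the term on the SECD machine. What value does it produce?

0. [S=∅ | E=∅ | C=[((let w = ((λu. 2) 4) in (if0 (w * -1) then w else -1)) * ((if0 -4 then 4 else 5) + (-1 + 2)))] | D=∅]
1. [S=∅ | E=∅ | C=[(let w = ((λu. 2) 4) in (if0 (w * -1) then w else -1)) :: ((if0 -4 then 4 else 5) + (-1 + 2)) :: PRIM2(mul)] | D=∅]
2. [S=∅ | E=∅ | C=[((λu. 2) 4) :: (λw. (if0 (w * -1) then w else -1)) :: AP :: ((if0 -4 then 4 else 5) + (-1 + 2)) :: PRIM2(mul)] | D=∅]
3. [S=∅ | E=∅ | C=[4 :: (λu. 2) :: AP :: (λw. (if0 (w * -1) then w else -1)) :: AP :: ((if0 -4 then 4 else 5) + (-1 + 2)) :: PRIM2(mul)] | D=∅]
4. [S=[4] | E=∅ | C=[(λu. 2) :: AP :: (λw. (if0 (w * -1) then w else -1)) :: AP :: ((if0 -4 then 4 else 5) + (-1 + 2)) :: PRIM2(mul)] | D=∅]
5. [S=[clo(λu. 2, ∅) :: 4] | E=∅ | C=[AP :: (λw. (if0 (w * -1) then w else -1)) :: AP :: ((if0 -4 then 4 else 5) + (-1 + 2)) :: PRIM2(mul)] | D=∅]
6. [S=∅ | E={u↦4} | C=[2] | D=[(∅, ∅, [(λw. (if0 (w * -1) then w else -1)) :: AP :: ((if0 -4 then 4 else 5) + (-1 + 2)) :: PRIM2(mul)])]]
7. [S=[2] | E={u↦4} | C=∅ | D=[(∅, ∅, [(λw. (if0 (w * -1) then w else -1)) :: AP :: ((if0 -4 then 4 else 5) + (-1 + 2)) :: PRIM2(mul)])]]
8. [S=[2] | E=∅ | C=[(λw. (if0 (w * -1) then w else -1)) :: AP :: ((if0 -4 then 4 else 5) + (-1 + 2)) :: PRIM2(mul)] | D=∅]
9. [S=[clo(λw. (if0 (w * -1) then w else -1), ∅) :: 2] | E=∅ | C=[AP :: ((if0 -4 then 4 else 5) + (-1 + 2)) :: PRIM2(mul)] | D=∅]
10. [S=∅ | E={w↦2} | C=[(if0 (w * -1) then w else -1)] | D=[(∅, ∅, [((if0 -4 then 4 else 5) + (-1 + 2)) :: PRIM2(mul)])]]
11. [S=∅ | E={w↦2} | C=[(w * -1) :: SEL] | D=[(∅, ∅, [((if0 -4 then 4 else 5) + (-1 + 2)) :: PRIM2(mul)])]]
12. [S=∅ | E={w↦2} | C=[w :: -1 :: PRIM2(mul) :: SEL] | D=[(∅, ∅, [((if0 -4 then 4 else 5) + (-1 + 2)) :: PRIM2(mul)])]]
13. [S=[2] | E={w↦2} | C=[-1 :: PRIM2(mul) :: SEL] | D=[(∅, ∅, [((if0 -4 then 4 else 5) + (-1 + 2)) :: PRIM2(mul)])]]
14. [S=[-1 :: 2] | E={w↦2} | C=[PRIM2(mul) :: SEL] | D=[(∅, ∅, [((if0 -4 then 4 else 5) + (-1 + 2)) :: PRIM2(mul)])]]
15. [S=[-2] | E={w↦2} | C=[SEL] | D=[(∅, ∅, [((if0 -4 then 4 else 5) + (-1 + 2)) :: PRIM2(mul)])]]
16. [S=∅ | E={w↦2} | C=[-1] | D=[(∅, ∅, [((if0 -4 then 4 else 5) + (-1 + 2)) :: PRIM2(mul)])]]
17. [S=[-1] | E={w↦2} | C=∅ | D=[(∅, ∅, [((if0 -4 then 4 else 5) + (-1 + 2)) :: PRIM2(mul)])]]
18. [S=[-1] | E=∅ | C=[((if0 -4 then 4 else 5) + (-1 + 2)) :: PRIM2(mul)] | D=∅]
19. [S=[-1] | E=∅ | C=[(if0 -4 then 4 else 5) :: (-1 + 2) :: PRIM2(add) :: PRIM2(mul)] | D=∅]
20. [S=[-1] | E=∅ | C=[-4 :: SEL :: (-1 + 2) :: PRIM2(add) :: PRIM2(mul)] | D=∅]
21. [S=[-4 :: -1] | E=∅ | C=[SEL :: (-1 + 2) :: PRIM2(add) :: PRIM2(mul)] | D=∅]
22. [S=[-1] | E=∅ | C=[5 :: (-1 + 2) :: PRIM2(add) :: PRIM2(mul)] | D=∅]
23. [S=[5 :: -1] | E=∅ | C=[(-1 + 2) :: PRIM2(add) :: PRIM2(mul)] | D=∅]
24. [S=[5 :: -1] | E=∅ | C=[-1 :: 2 :: PRIM2(add) :: PRIM2(add) :: PRIM2(mul)] | D=∅]
25. [S=[-1 :: 5 :: -1] | E=∅ | C=[2 :: PRIM2(add) :: PRIM2(add) :: PRIM2(mul)] | D=∅]
26. [S=[2 :: -1 :: 5 :: -1] | E=∅ | C=[PRIM2(add) :: PRIM2(add) :: PRIM2(mul)] | D=∅]
27. [S=[1 :: 5 :: -1] | E=∅ | C=[PRIM2(add) :: PRIM2(mul)] | D=∅]
28. [S=[6 :: -1] | E=∅ | C=[PRIM2(mul)] | D=∅]
29. [S=[-6] | E=∅ | C=∅ | D=∅]
→ final value -6

Answer: -6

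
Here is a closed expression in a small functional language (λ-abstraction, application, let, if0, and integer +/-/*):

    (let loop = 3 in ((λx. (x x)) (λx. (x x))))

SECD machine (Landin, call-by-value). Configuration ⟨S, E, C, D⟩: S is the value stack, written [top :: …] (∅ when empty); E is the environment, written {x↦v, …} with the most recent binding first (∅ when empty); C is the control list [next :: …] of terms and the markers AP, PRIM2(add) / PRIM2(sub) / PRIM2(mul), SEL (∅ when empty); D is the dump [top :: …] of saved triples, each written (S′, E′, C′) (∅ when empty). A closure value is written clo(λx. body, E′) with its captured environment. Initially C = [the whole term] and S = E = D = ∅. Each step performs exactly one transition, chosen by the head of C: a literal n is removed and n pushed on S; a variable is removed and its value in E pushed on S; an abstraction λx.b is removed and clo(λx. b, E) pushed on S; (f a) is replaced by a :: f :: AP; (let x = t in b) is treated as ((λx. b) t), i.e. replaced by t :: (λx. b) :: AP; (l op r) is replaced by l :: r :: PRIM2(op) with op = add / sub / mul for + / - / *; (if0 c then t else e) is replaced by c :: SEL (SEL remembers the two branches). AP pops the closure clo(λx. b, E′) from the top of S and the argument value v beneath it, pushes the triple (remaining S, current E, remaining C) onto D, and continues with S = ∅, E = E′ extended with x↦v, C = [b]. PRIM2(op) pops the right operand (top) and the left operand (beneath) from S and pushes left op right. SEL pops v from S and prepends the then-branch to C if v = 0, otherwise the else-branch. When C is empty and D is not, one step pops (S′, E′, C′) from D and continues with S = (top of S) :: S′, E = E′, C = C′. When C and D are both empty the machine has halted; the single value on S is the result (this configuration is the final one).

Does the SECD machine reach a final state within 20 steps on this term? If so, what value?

t=0: [S=∅ | E=∅ | C=[(let loop = 3 in ((λx. (x x)) (λx. (x x))))] | D=∅]
t=1: [S=∅ | E=∅ | C=[3 :: (λloop. ((λx. (x x)) (λx. (x x)))) :: AP] | D=∅]
t=2: [S=[3] | E=∅ | C=[(λloop. ((λx. (x x)) (λx. (x x)))) :: AP] | D=∅]
t=3: [S=[clo(λloop. ((λx. (x x)) (λx. (x x))), ∅) :: 3] | E=∅ | C=[AP] | D=∅]
t=4: [S=∅ | E={loop↦3} | C=[((λx. (x x)) (λx. (x x)))] | D=[(∅, ∅, ∅)]]
t=5: [S=∅ | E={loop↦3} | C=[(λx. (x x)) :: (λx. (x x)) :: AP] | D=[(∅, ∅, ∅)]]
t=6: [S=[clo(λx. (x x), {loop↦3})] | E={loop↦3} | C=[(λx. (x x)) :: AP] | D=[(∅, ∅, ∅)]]
t=7: [S=[clo(λx. (x x), {loop↦3}) :: clo(λx. (x x), {loop↦3})] | E={loop↦3} | C=[AP] | D=[(∅, ∅, ∅)]]
t=8: [S=∅ | E={x↦clo(λx. (x x), {loop↦3}), loop↦3} | C=[(x x)] | D=[(∅, {loop↦3}, ∅) :: (∅, ∅, ∅)]]
t=9: [S=∅ | E={x↦clo(λx. (x x), {loop↦3}), loop↦3} | C=[x :: x :: AP] | D=[(∅, {loop↦3}, ∅) :: (∅, ∅, ∅)]]
t=10: [S=[clo(λx. (x x), {loop↦3})] | E={x↦clo(λx. (x x), {loop↦3}), loop↦3} | C=[x :: AP] | D=[(∅, {loop↦3}, ∅) :: (∅, ∅, ∅)]]
t=11: [S=[clo(λx. (x x), {loop↦3}) :: clo(λx. (x x), {loop↦3})] | E={x↦clo(λx. (x x), {loop↦3}), loop↦3} | C=[AP] | D=[(∅, {loop↦3}, ∅) :: (∅, ∅, ∅)]]
t=12: [S=∅ | E={x↦clo(λx. (x x), {loop↦3}), loop↦3} | C=[(x x)] | D=[(∅, {x↦clo(λx. (x x), {loop↦3}), loop↦3}, ∅) :: (∅, {loop↦3}, ∅) :: (∅, ∅, ∅)]]
t=13: [S=∅ | E={x↦clo(λx. (x x), {loop↦3}), loop↦3} | C=[x :: x :: AP] | D=[(∅, {x↦clo(λx. (x x), {loop↦3}), loop↦3}, ∅) :: (∅, {loop↦3}, ∅) :: (∅, ∅, ∅)]]
t=14: [S=[clo(λx. (x x), {loop↦3})] | E={x↦clo(λx. (x x), {loop↦3}), loop↦3} | C=[x :: AP] | D=[(∅, {x↦clo(λx. (x x), {loop↦3}), loop↦3}, ∅) :: (∅, {loop↦3}, ∅) :: (∅, ∅, ∅)]]
t=15: [S=[clo(λx. (x x), {loop↦3}) :: clo(λx. (x x), {loop↦3})] | E={x↦clo(λx. (x x), {loop↦3}), loop↦3} | C=[AP] | D=[(∅, {x↦clo(λx. (x x), {loop↦3}), loop↦3}, ∅) :: (∅, {loop↦3}, ∅) :: (∅, ∅, ∅)]]
t=16: [S=∅ | E={x↦clo(λx. (x x), {loop↦3}), loop↦3} | C=[(x x)] | D=[(∅, {x↦clo(λx. (x x), {loop↦3}), loop↦3}, ∅) :: (∅, {x↦clo(λx. (x x), {loop↦3}), loop↦3}, ∅) :: (∅, {loop↦3}, ∅) :: (∅, ∅, ∅)]]
t=17: [S=∅ | E={x↦clo(λx. (x x), {loop↦3}), loop↦3} | C=[x :: x :: AP] | D=[(∅, {x↦clo(λx. (x x), {loop↦3}), loop↦3}, ∅) :: (∅, {x↦clo(λx. (x x), {loop↦3}), loop↦3}, ∅) :: (∅, {loop↦3}, ∅) :: (∅, ∅, ∅)]]
t=18: [S=[clo(λx. (x x), {loop↦3})] | E={x↦clo(λx. (x x), {loop↦3}), loop↦3} | C=[x :: AP] | D=[(∅, {x↦clo(λx. (x x), {loop↦3}), loop↦3}, ∅) :: (∅, {x↦clo(λx. (x x), {loop↦3}), loop↦3}, ∅) :: (∅, {loop↦3}, ∅) :: (∅, ∅, ∅)]]
t=19: [S=[clo(λx. (x x), {loop↦3}) :: clo(λx. (x x), {loop↦3})] | E={x↦clo(λx. (x x), {loop↦3}), loop↦3} | C=[AP] | D=[(∅, {x↦clo(λx. (x x), {loop↦3}), loop↦3}, ∅) :: (∅, {x↦clo(λx. (x x), {loop↦3}), loop↦3}, ∅) :: (∅, {loop↦3}, ∅) :: (∅, ∅, ∅)]]
t=20: [S=∅ | E={x↦clo(λx. (x x), {loop↦3}), loop↦3} | C=[(x x)] | D=[(∅, {x↦clo(λx. (x x), {loop↦3}), loop↦3}, ∅) :: (∅, {x↦clo(λx. (x x), {loop↦3}), loop↦3}, ∅) :: (∅, {x↦clo(λx. (x x), {loop↦3}), loop↦3}, ∅) :: (∅, {loop↦3}, ∅) :: (∅, ∅, ∅)]]
→ 20 transitions taken and the configuration is still not final: no result within 20 steps

Answer: DIVERGES (no final state within 20 steps)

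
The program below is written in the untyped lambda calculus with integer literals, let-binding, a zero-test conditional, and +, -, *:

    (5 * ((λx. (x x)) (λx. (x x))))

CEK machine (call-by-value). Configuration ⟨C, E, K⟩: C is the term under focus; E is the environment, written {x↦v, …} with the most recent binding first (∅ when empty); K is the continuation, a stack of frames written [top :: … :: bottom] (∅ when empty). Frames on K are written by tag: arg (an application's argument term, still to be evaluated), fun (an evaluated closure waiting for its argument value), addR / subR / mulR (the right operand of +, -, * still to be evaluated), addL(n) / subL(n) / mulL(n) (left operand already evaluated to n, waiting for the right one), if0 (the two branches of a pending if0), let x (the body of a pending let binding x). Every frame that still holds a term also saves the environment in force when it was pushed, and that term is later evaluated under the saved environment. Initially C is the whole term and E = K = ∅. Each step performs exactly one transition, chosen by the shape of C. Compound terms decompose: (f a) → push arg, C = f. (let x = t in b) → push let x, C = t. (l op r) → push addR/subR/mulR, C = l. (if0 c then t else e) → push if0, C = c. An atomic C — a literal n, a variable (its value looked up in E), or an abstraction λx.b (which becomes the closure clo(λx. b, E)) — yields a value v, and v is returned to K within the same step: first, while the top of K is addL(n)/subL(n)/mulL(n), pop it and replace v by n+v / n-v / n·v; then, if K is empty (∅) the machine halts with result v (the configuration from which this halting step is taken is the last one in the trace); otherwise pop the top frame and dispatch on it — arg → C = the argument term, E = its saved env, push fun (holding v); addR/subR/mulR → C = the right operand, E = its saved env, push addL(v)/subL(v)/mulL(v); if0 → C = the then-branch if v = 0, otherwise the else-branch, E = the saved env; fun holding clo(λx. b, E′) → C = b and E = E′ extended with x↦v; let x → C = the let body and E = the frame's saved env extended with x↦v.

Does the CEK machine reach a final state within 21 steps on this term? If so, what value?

Answer: DIVERGES (no final state within 21 steps)

Machine steps:
[0] [C=(5 * ((λx. (x x)) (λx. (x x)))) | E=∅ | K=∅]
[1] [C=5 | E=∅ | K=[mulR]]
[2] [C=((λx. (x x)) (λx. (x x))) | E=∅ | K=[mulL(5)]]
[3] [C=(λx. (x x)) | E=∅ | K=[arg :: mulL(5)]]
[4] [C=(λx. (x x)) | E=∅ | K=[fun :: mulL(5)]]
[5] [C=(x x) | E={x↦clo(λx. (x x), ∅)} | K=[mulL(5)]]
[6] [C=x | E={x↦clo(λx. (x x), ∅)} | K=[arg :: mulL(5)]]
[7] [C=x | E={x↦clo(λx. (x x), ∅)} | K=[fun :: mulL(5)]]
… configuration repeats with period 3 (steps 5–7 recur indefinitely) …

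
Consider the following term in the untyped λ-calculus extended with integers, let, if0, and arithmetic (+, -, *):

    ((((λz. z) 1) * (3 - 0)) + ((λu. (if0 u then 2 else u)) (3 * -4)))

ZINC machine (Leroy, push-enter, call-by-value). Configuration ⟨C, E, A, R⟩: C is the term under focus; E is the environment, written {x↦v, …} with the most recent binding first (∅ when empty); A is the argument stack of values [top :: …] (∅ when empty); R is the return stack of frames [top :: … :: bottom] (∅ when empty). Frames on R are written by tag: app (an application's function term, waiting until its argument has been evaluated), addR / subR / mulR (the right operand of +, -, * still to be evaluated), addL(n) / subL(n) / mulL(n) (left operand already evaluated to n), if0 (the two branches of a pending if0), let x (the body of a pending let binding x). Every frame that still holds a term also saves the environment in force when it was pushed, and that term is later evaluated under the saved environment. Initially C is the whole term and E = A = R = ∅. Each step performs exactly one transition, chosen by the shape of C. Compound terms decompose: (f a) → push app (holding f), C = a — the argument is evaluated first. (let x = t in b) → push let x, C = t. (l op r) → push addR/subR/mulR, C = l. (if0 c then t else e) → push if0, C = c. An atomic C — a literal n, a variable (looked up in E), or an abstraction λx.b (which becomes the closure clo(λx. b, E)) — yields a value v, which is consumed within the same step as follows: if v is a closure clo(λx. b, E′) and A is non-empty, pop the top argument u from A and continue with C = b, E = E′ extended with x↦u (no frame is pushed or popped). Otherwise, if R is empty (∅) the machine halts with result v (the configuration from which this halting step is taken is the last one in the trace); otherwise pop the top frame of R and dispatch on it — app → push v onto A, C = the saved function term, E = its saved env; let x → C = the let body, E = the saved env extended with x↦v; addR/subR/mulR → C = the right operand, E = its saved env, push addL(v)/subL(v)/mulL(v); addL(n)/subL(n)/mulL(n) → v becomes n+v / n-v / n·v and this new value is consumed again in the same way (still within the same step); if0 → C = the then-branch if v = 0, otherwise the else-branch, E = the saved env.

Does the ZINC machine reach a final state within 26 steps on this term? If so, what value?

0. <C=((((λz. z) 1) * (3 - 0)) + ((λu. (if0 u then 2 else u)) (3 * -4))), E=∅, A=∅, R=∅>
1. <C=(((λz. z) 1) * (3 - 0)), E=∅, A=∅, R=[addR]>
2. <C=((λz. z) 1), E=∅, A=∅, R=[mulR :: addR]>
3. <C=1, E=∅, A=∅, R=[app :: mulR :: addR]>
4. <C=(λz. z), E=∅, A=[1], R=[mulR :: addR]>
5. <C=z, E={z↦1}, A=∅, R=[mulR :: addR]>
6. <C=(3 - 0), E=∅, A=∅, R=[mulL(1) :: addR]>
7. <C=3, E=∅, A=∅, R=[subR :: mulL(1) :: addR]>
8. <C=0, E=∅, A=∅, R=[subL(3) :: mulL(1) :: addR]>
9. <C=((λu. (if0 u then 2 else u)) (3 * -4)), E=∅, A=∅, R=[addL(3)]>
10. <C=(3 * -4), E=∅, A=∅, R=[app :: addL(3)]>
11. <C=3, E=∅, A=∅, R=[mulR :: app :: addL(3)]>
12. <C=-4, E=∅, A=∅, R=[mulL(3) :: app :: addL(3)]>
13. <C=(λu. (if0 u then 2 else u)), E=∅, A=[-12], R=[addL(3)]>
14. <C=(if0 u then 2 else u), E={u↦-12}, A=∅, R=[addL(3)]>
15. <C=u, E={u↦-12}, A=∅, R=[if0 :: addL(3)]>
16. <C=u, E={u↦-12}, A=∅, R=[addL(3)]>
→ final value -9

Answer: -9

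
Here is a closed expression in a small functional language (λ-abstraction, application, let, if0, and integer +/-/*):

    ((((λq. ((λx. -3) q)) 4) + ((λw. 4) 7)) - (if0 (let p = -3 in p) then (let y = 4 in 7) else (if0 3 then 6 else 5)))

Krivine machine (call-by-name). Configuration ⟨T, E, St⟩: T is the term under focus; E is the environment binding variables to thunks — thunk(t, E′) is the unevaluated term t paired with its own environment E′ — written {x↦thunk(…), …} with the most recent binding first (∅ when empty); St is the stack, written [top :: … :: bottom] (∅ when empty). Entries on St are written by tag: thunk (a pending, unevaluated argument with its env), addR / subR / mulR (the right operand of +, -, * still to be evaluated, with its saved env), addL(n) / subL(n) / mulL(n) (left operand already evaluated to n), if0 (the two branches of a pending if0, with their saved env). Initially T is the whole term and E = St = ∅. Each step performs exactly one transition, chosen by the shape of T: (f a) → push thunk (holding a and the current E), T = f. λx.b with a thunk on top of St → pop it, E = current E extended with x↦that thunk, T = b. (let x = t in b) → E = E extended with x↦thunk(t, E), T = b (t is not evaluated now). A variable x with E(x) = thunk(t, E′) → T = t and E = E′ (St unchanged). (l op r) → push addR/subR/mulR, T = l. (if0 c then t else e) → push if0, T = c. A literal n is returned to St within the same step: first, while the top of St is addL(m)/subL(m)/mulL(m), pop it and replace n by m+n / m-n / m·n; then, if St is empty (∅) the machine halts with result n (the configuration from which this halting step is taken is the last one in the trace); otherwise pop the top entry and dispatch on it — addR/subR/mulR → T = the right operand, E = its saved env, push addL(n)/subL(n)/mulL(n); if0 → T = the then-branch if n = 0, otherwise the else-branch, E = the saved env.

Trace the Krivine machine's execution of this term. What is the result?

0. <T=((((λq. ((λx. -3) q)) 4) + ((λw. 4) 7)) - (if0 (let p = -3 in p) then (let y = 4 in 7) else (if0 3 then 6 else 5))), E=∅, St=∅>
1. <T=(((λq. ((λx. -3) q)) 4) + ((λw. 4) 7)), E=∅, St=[subR]>
2. <T=((λq. ((λx. -3) q)) 4), E=∅, St=[addR :: subR]>
3. <T=(λq. ((λx. -3) q)), E=∅, St=[thunk :: addR :: subR]>
4. <T=((λx. -3) q), E={q↦thunk(4, ∅)}, St=[addR :: subR]>
5. <T=(λx. -3), E={q↦thunk(4, ∅)}, St=[thunk :: addR :: subR]>
6. <T=-3, E={x↦thunk(q, {q↦thunk(4, ∅)}), q↦thunk(4, ∅)}, St=[addR :: subR]>
7. <T=((λw. 4) 7), E=∅, St=[addL(-3) :: subR]>
8. <T=(λw. 4), E=∅, St=[thunk :: addL(-3) :: subR]>
9. <T=4, E={w↦thunk(7, ∅)}, St=[addL(-3) :: subR]>
10. <T=(if0 (let p = -3 in p) then (let y = 4 in 7) else (if0 3 then 6 else 5)), E=∅, St=[subL(1)]>
11. <T=(let p = -3 in p), E=∅, St=[if0 :: subL(1)]>
12. <T=p, E={p↦thunk(-3, ∅)}, St=[if0 :: subL(1)]>
13. <T=-3, E=∅, St=[if0 :: subL(1)]>
14. <T=(if0 3 then 6 else 5), E=∅, St=[subL(1)]>
15. <T=3, E=∅, St=[if0 :: subL(1)]>
16. <T=5, E=∅, St=[subL(1)]>
→ final value -4

Answer: -4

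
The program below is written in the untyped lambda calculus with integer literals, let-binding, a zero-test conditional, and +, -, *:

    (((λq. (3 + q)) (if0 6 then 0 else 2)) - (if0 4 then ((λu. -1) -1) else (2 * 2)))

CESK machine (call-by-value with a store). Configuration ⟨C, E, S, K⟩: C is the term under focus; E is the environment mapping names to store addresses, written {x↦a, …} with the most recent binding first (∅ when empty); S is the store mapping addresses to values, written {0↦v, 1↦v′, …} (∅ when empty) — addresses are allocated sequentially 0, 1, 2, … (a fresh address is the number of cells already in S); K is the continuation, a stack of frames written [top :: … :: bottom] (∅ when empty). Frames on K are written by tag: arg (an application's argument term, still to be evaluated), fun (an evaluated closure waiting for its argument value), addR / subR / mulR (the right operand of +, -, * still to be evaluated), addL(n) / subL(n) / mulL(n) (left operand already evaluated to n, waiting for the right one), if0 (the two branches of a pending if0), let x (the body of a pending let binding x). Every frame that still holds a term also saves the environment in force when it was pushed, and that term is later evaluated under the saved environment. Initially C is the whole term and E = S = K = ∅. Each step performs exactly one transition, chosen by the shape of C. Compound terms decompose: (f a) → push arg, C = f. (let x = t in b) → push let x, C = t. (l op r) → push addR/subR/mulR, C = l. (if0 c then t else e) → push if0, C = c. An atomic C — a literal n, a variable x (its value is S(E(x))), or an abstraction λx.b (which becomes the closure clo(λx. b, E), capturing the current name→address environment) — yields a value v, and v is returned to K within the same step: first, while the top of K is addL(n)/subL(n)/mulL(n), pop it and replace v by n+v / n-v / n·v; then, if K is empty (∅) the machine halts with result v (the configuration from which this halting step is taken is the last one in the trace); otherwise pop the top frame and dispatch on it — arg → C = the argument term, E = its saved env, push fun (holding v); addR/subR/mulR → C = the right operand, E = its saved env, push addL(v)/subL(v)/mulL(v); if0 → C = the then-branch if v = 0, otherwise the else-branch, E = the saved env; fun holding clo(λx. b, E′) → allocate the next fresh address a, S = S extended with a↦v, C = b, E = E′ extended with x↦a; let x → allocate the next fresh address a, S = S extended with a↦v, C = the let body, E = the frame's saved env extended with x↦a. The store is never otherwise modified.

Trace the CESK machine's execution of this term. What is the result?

Answer: 1

Execution trace:
t=0: <C=(((λq. (3 + q)) (if0 6 then 0 else 2)) - (if0 4 then ((λu. -1) -1) else (2 * 2))), E=∅, S=∅, K=∅>
t=1: <C=((λq. (3 + q)) (if0 6 then 0 else 2)), E=∅, S=∅, K=[subR]>
t=2: <C=(λq. (3 + q)), E=∅, S=∅, K=[arg :: subR]>
t=3: <C=(if0 6 then 0 else 2), E=∅, S=∅, K=[fun :: subR]>
t=4: <C=6, E=∅, S=∅, K=[if0 :: fun :: subR]>
t=5: <C=2, E=∅, S=∅, K=[fun :: subR]>
t=6: <C=(3 + q), E={q↦0}, S={0↦2}, K=[subR]>
t=7: <C=3, E={q↦0}, S={0↦2}, K=[addR :: subR]>
t=8: <C=q, E={q↦0}, S={0↦2}, K=[addL(3) :: subR]>
t=9: <C=(if0 4 then ((λu. -1) -1) else (2 * 2)), E=∅, S={0↦2}, K=[subL(5)]>
t=10: <C=4, E=∅, S={0↦2}, K=[if0 :: subL(5)]>
t=11: <C=(2 * 2), E=∅, S={0↦2}, K=[subL(5)]>
t=12: <C=2, E=∅, S={0↦2}, K=[mulR :: subL(5)]>
t=13: <C=2, E=∅, S={0↦2}, K=[mulL(2) :: subL(5)]>
→ final value 1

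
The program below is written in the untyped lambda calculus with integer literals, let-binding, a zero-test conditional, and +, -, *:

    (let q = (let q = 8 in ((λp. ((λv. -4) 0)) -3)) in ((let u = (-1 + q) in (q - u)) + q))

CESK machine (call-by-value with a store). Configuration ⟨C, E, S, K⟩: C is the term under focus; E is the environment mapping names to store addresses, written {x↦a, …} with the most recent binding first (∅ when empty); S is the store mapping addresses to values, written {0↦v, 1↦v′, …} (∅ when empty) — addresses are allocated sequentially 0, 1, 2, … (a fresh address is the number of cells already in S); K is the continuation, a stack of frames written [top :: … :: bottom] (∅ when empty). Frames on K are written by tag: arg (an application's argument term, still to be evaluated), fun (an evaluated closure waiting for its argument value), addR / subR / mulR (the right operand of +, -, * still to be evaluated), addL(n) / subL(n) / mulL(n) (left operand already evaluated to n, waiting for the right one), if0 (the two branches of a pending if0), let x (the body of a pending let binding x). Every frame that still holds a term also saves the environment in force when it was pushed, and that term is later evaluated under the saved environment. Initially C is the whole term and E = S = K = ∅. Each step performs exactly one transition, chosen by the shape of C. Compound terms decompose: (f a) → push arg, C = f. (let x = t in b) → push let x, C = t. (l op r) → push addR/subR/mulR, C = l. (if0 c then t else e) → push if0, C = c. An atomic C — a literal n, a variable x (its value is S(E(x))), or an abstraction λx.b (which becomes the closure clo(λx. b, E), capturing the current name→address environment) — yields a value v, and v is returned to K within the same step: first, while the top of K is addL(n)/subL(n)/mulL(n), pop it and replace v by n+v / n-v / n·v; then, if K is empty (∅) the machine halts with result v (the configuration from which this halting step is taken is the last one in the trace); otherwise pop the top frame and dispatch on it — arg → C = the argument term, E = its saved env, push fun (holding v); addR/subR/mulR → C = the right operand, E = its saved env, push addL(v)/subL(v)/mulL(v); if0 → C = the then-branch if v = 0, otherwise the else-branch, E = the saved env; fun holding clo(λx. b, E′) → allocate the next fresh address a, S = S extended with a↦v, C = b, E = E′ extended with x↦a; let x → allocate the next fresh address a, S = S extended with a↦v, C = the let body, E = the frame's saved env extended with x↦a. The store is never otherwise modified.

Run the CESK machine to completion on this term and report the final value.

Answer: -3

Derivation:
[0] ⟨C=(let q = (let q = 8 in ((λp. ((λv. -4) 0)) -3)) in ((let u = (-1 + q) in (q - u)) + q)); E=∅; S=∅; K=∅⟩
[1] ⟨C=(let q = 8 in ((λp. ((λv. -4) 0)) -3)); E=∅; S=∅; K=[let q]⟩
[2] ⟨C=8; E=∅; S=∅; K=[let q :: let q]⟩
[3] ⟨C=((λp. ((λv. -4) 0)) -3); E={q↦0}; S={0↦8}; K=[let q]⟩
[4] ⟨C=(λp. ((λv. -4) 0)); E={q↦0}; S={0↦8}; K=[arg :: let q]⟩
[5] ⟨C=-3; E={q↦0}; S={0↦8}; K=[fun :: let q]⟩
[6] ⟨C=((λv. -4) 0); E={p↦1, q↦0}; S={0↦8, 1↦-3}; K=[let q]⟩
[7] ⟨C=(λv. -4); E={p↦1, q↦0}; S={0↦8, 1↦-3}; K=[arg :: let q]⟩
[8] ⟨C=0; E={p↦1, q↦0}; S={0↦8, 1↦-3}; K=[fun :: let q]⟩
[9] ⟨C=-4; E={v↦2, p↦1, q↦0}; S={0↦8, 1↦-3, 2↦0}; K=[let q]⟩
[10] ⟨C=((let u = (-1 + q) in (q - u)) + q); E={q↦3}; S={0↦8, 1↦-3, 2↦0, 3↦-4}; K=∅⟩
[11] ⟨C=(let u = (-1 + q) in (q - u)); E={q↦3}; S={0↦8, 1↦-3, 2↦0, 3↦-4}; K=[addR]⟩
[12] ⟨C=(-1 + q); E={q↦3}; S={0↦8, 1↦-3, 2↦0, 3↦-4}; K=[let u :: addR]⟩
[13] ⟨C=-1; E={q↦3}; S={0↦8, 1↦-3, 2↦0, 3↦-4}; K=[addR :: let u :: addR]⟩
[14] ⟨C=q; E={q↦3}; S={0↦8, 1↦-3, 2↦0, 3↦-4}; K=[addL(-1) :: let u :: addR]⟩
[15] ⟨C=(q - u); E={u↦4, q↦3}; S={0↦8, 1↦-3, 2↦0, 3↦-4, 4↦-5}; K=[addR]⟩
[16] ⟨C=q; E={u↦4, q↦3}; S={0↦8, 1↦-3, 2↦0, 3↦-4, 4↦-5}; K=[subR :: addR]⟩
[17] ⟨C=u; E={u↦4, q↦3}; S={0↦8, 1↦-3, 2↦0, 3↦-4, 4↦-5}; K=[subL(-4) :: addR]⟩
[18] ⟨C=q; E={q↦3}; S={0↦8, 1↦-3, 2↦0, 3↦-4, 4↦-5}; K=[addL(1)]⟩
→ final value -3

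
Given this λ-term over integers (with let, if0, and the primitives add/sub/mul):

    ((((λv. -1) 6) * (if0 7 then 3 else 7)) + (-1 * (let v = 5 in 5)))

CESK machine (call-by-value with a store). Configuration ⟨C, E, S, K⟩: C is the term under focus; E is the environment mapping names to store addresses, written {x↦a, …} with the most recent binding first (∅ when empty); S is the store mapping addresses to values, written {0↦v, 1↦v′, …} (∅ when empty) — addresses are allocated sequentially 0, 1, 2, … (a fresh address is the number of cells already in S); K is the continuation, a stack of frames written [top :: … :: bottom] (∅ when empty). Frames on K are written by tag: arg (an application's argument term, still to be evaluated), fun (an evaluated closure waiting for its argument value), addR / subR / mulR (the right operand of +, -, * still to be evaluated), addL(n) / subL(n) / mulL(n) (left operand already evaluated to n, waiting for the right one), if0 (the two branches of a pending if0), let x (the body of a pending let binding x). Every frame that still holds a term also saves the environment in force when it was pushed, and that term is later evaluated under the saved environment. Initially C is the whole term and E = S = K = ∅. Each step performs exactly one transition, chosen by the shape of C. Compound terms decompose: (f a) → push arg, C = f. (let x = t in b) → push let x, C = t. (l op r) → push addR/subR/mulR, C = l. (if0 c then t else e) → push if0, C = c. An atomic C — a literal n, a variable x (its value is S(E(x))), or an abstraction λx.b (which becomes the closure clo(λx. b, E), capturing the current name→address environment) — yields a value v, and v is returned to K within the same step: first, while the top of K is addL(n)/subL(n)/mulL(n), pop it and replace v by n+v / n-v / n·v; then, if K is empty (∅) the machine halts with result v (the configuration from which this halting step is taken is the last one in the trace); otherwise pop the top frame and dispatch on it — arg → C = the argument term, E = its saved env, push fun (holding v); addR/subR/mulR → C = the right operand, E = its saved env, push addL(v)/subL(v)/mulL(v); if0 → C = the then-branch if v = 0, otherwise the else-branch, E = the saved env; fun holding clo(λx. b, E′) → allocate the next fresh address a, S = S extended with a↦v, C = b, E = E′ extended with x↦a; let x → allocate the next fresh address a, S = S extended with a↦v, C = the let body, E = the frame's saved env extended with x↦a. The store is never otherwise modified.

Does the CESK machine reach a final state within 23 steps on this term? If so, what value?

Answer: -12

Machine steps:
0. ⟨C=((((λv. -1) 6) * (if0 7 then 3 else 7)) + (-1 * (let v = 5 in 5))); E=∅; S=∅; K=∅⟩
1. ⟨C=(((λv. -1) 6) * (if0 7 then 3 else 7)); E=∅; S=∅; K=[addR]⟩
2. ⟨C=((λv. -1) 6); E=∅; S=∅; K=[mulR :: addR]⟩
3. ⟨C=(λv. -1); E=∅; S=∅; K=[arg :: mulR :: addR]⟩
4. ⟨C=6; E=∅; S=∅; K=[fun :: mulR :: addR]⟩
5. ⟨C=-1; E={v↦0}; S={0↦6}; K=[mulR :: addR]⟩
6. ⟨C=(if0 7 then 3 else 7); E=∅; S={0↦6}; K=[mulL(-1) :: addR]⟩
7. ⟨C=7; E=∅; S={0↦6}; K=[if0 :: mulL(-1) :: addR]⟩
8. ⟨C=7; E=∅; S={0↦6}; K=[mulL(-1) :: addR]⟩
9. ⟨C=(-1 * (let v = 5 in 5)); E=∅; S={0↦6}; K=[addL(-7)]⟩
10. ⟨C=-1; E=∅; S={0↦6}; K=[mulR :: addL(-7)]⟩
11. ⟨C=(let v = 5 in 5); E=∅; S={0↦6}; K=[mulL(-1) :: addL(-7)]⟩
12. ⟨C=5; E=∅; S={0↦6}; K=[let v :: mulL(-1) :: addL(-7)]⟩
13. ⟨C=5; E={v↦1}; S={0↦6, 1↦5}; K=[mulL(-1) :: addL(-7)]⟩
→ final value -12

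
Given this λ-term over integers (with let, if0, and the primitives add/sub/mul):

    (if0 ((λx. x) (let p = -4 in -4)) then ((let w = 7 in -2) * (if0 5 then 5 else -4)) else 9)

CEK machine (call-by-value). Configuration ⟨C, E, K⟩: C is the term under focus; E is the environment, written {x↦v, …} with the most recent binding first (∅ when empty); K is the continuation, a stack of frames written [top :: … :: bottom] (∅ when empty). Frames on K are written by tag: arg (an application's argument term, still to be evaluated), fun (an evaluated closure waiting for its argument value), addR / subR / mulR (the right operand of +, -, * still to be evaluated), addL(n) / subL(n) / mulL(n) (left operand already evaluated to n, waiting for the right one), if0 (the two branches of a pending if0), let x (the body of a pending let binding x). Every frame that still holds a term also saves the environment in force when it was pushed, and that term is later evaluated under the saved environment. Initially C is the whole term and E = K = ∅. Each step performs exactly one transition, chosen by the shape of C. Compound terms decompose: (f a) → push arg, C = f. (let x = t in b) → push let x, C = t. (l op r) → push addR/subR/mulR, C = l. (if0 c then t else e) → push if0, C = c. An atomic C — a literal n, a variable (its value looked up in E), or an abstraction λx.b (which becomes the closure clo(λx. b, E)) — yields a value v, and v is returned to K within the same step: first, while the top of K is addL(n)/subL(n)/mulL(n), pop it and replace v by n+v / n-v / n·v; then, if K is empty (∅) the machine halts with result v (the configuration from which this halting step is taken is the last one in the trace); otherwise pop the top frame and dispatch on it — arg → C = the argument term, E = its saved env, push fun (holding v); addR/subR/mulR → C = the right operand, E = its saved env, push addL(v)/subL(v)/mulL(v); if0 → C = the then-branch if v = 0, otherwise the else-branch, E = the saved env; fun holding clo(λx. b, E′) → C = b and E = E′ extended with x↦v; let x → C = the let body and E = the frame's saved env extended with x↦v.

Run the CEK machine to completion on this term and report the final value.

t=0: <C=(if0 ((λx. x) (let p = -4 in -4)) then ((let w = 7 in -2) * (if0 5 then 5 else -4)) else 9), E=∅, K=∅>
t=1: <C=((λx. x) (let p = -4 in -4)), E=∅, K=[if0]>
t=2: <C=(λx. x), E=∅, K=[arg :: if0]>
t=3: <C=(let p = -4 in -4), E=∅, K=[fun :: if0]>
t=4: <C=-4, E=∅, K=[let p :: fun :: if0]>
t=5: <C=-4, E={p↦-4}, K=[fun :: if0]>
t=6: <C=x, E={x↦-4}, K=[if0]>
t=7: <C=9, E=∅, K=∅>
→ final value 9

Answer: 9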